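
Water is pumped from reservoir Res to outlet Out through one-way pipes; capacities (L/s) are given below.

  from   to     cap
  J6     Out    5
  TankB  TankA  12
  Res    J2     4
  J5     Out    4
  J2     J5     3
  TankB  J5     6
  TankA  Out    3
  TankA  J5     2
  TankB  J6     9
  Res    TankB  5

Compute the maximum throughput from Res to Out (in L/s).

Augment Res→TankB→TankA→Out: bottleneck 3, flow now 3.
Augment Res→TankB→J6→Out: bottleneck 2, flow now 5.
Augment Res→J2→J5→Out: bottleneck 3, flow now 8.
No augmenting path remains; maximum flow = 8.
In the residual graph, reachable from Res: {Res, J2}.
Min-cut edges: Res→TankB (5), J2→J5 (3); capacity 5 + 3 = 8.
This cut is saturated, so no flow can exceed 8.

8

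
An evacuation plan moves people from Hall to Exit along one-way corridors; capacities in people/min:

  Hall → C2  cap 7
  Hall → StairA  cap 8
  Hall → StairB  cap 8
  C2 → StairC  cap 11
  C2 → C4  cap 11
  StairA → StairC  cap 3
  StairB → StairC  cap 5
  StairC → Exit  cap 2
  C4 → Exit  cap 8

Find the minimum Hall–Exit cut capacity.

9

Augment Hall→C2→StairC→Exit: bottleneck 2, flow now 2.
Augment Hall→C2→C4→Exit: bottleneck 5, flow now 7.
Augment Hall→StairA→StairC→C2→C4→Exit: bottleneck 2, flow now 9. (uses reverse residual edge)
No augmenting path remains; maximum flow = 9.
By max-flow min-cut, the minimum cut capacity equals the max flow.
In the residual graph, reachable from Hall: {Hall, StairA, StairB, StairC}.
Min-cut edges: Hall→C2 (7), StairC→Exit (2); capacity 7 + 2 = 9.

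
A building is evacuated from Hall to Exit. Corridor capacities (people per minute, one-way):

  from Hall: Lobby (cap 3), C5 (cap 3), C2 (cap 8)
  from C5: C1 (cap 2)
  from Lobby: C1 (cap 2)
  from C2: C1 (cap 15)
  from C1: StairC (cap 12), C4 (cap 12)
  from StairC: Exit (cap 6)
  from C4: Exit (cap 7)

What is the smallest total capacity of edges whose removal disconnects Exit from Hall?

Augment Hall→C5→C1→StairC→Exit: bottleneck 2, flow now 2.
Augment Hall→Lobby→C1→StairC→Exit: bottleneck 2, flow now 4.
Augment Hall→C2→C1→StairC→Exit: bottleneck 2, flow now 6.
Augment Hall→C2→C1→C4→Exit: bottleneck 6, flow now 12.
No augmenting path remains; maximum flow = 12.
By max-flow min-cut, the minimum cut capacity equals the max flow.
In the residual graph, reachable from Hall: {Hall, C5, Lobby}.
Min-cut edges: Hall→C2 (8), C5→C1 (2), Lobby→C1 (2); capacity 8 + 2 + 2 = 12.

12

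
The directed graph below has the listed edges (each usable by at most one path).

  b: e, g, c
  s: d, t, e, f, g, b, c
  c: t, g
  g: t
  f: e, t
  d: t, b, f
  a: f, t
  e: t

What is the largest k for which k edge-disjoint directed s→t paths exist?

Assign every edge capacity 1; by Menger, the answer equals the max flow.
Path s→t (+1); total 1.
Path s→c→t (+1); total 2.
Path s→d→t (+1); total 3.
Path s→e→t (+1); total 4.
Path s→f→t (+1); total 5.
Path s→g→t (+1); total 6.
No residual s→t path; max flow = 6.
Certifying cut of size 6: {c→t, e→t, g→t, s→d, s→f, s→t}.

6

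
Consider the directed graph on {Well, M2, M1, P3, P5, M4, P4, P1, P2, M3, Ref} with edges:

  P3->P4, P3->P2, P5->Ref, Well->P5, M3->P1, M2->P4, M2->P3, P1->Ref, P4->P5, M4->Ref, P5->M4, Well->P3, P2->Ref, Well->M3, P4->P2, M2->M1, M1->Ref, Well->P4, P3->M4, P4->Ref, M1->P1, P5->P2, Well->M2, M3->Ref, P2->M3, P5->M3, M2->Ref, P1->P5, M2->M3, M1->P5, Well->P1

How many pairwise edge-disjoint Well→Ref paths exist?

6

Assign every edge capacity 1; by Menger, the answer equals the max flow.
Path Well→M2→Ref (+1); total 1.
Path Well→P5→Ref (+1); total 2.
Path Well→P4→Ref (+1); total 3.
Path Well→P1→Ref (+1); total 4.
Path Well→M3→Ref (+1); total 5.
Path Well→P3→M4→Ref (+1); total 6.
No residual Well→Ref path; max flow = 6.
Certifying cut of size 6: {Well→M2, Well→M3, Well→P1, Well→P3, Well→P4, Well→P5}.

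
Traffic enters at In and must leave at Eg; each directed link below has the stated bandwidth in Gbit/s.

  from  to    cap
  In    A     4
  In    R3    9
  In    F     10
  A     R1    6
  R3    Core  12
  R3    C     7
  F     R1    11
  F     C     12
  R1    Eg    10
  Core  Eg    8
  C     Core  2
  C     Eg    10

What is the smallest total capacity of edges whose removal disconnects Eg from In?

Augment In→A→R1→Eg: bottleneck 4, flow now 4.
Augment In→R3→Core→Eg: bottleneck 8, flow now 12.
Augment In→R3→C→Eg: bottleneck 1, flow now 13.
Augment In→F→R1→Eg: bottleneck 6, flow now 19.
Augment In→F→C→Eg: bottleneck 4, flow now 23.
No augmenting path remains; maximum flow = 23.
By max-flow min-cut, the minimum cut capacity equals the max flow.
In the residual graph, reachable from In: {In}.
Min-cut edges: In→A (4), In→R3 (9), In→F (10); capacity 4 + 9 + 10 = 23.

23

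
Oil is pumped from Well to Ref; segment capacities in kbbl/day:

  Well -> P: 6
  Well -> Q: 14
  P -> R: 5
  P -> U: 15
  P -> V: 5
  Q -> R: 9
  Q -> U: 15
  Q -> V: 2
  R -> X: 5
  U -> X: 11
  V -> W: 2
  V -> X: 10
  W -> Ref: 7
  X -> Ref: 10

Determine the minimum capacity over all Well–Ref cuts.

Augment Well→P→R→X→Ref: bottleneck 5, flow now 5.
Augment Well→P→U→X→Ref: bottleneck 1, flow now 6.
Augment Well→Q→U→X→Ref: bottleneck 4, flow now 10.
Augment Well→Q→V→W→Ref: bottleneck 2, flow now 12.
No augmenting path remains; maximum flow = 12.
By max-flow min-cut, the minimum cut capacity equals the max flow.
In the residual graph, reachable from Well: {Well, P, Q, R, U, V, X}.
Min-cut edges: V→W (2), X→Ref (10); capacity 2 + 10 = 12.

12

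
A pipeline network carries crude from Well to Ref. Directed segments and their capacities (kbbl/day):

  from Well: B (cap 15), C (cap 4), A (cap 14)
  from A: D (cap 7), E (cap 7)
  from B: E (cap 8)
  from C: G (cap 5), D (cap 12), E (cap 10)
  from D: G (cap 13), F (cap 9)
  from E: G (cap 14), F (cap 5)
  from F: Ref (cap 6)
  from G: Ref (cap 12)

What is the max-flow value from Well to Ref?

Augment Well→C→G→Ref: bottleneck 4, flow now 4.
Augment Well→A→D→F→Ref: bottleneck 6, flow now 10.
Augment Well→A→D→G→Ref: bottleneck 1, flow now 11.
Augment Well→A→E→G→Ref: bottleneck 7, flow now 18.
No augmenting path remains; maximum flow = 18.
In the residual graph, reachable from Well: {Well, A, B, C, D, E, F, G}.
Min-cut edges: F→Ref (6), G→Ref (12); capacity 6 + 12 = 18.
This cut is saturated, so no flow can exceed 18.

18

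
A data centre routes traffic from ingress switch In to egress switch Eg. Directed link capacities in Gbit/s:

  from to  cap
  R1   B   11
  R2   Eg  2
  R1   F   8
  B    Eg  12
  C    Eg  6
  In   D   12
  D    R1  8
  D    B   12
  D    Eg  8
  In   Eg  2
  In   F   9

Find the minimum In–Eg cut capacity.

Augment In→Eg: bottleneck 2, flow now 2.
Augment In→D→Eg: bottleneck 8, flow now 10.
Augment In→D→B→Eg: bottleneck 4, flow now 14.
No augmenting path remains; maximum flow = 14.
By max-flow min-cut, the minimum cut capacity equals the max flow.
In the residual graph, reachable from In: {In, F}.
Min-cut edges: In→D (12), In→Eg (2); capacity 12 + 2 = 14.

14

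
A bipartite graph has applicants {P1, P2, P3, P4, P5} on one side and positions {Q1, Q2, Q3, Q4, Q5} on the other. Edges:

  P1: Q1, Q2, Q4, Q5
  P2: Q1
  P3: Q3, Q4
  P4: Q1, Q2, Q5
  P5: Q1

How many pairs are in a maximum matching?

Unit-capacity flow: source→left, listed edges, right→sink; max matching = max flow.
Augmenting path P1→Q1 (+1); matched 1.
Augmenting path P3→Q3 (+1); matched 2.
Augmenting path P4→Q2 (+1); matched 3.
Augmenting path P2→Q1→P1→Q4 (+1); matched 4.
No augmenting path remains; maximum matching = 4.
König certificate: {P1, P3, P4, Q1} is a vertex cover of size 4 (every listed pair touches it), so no matching can be larger.

4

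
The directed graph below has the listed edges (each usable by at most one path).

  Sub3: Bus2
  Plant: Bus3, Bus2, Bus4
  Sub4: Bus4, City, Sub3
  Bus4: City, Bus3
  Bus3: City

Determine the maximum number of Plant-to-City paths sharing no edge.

2

Assign every edge capacity 1; by Menger, the answer equals the max flow.
Path Plant→Bus4→City (+1); total 1.
Path Plant→Bus3→City (+1); total 2.
No residual Plant→City path; max flow = 2.
Certifying cut of size 2: {Plant→Bus3, Plant→Bus4}.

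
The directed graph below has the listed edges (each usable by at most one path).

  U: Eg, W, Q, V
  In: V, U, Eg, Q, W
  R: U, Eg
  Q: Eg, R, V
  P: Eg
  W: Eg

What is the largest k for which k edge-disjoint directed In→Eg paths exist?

4

Assign every edge capacity 1; by Menger, the answer equals the max flow.
Path In→Eg (+1); total 1.
Path In→Q→Eg (+1); total 2.
Path In→U→Eg (+1); total 3.
Path In→W→Eg (+1); total 4.
No residual In→Eg path; max flow = 4.
Certifying cut of size 4: {In→Eg, In→Q, In→U, In→W}.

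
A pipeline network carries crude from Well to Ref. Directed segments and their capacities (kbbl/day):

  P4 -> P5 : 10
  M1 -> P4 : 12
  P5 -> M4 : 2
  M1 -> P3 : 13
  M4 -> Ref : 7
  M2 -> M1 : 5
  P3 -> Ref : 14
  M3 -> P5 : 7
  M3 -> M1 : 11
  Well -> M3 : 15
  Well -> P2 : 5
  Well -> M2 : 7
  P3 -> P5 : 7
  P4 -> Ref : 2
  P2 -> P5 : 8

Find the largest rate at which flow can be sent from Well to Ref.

17

Augment Well→P2→P5→M4→Ref: bottleneck 2, flow now 2.
Augment Well→M2→M1→P3→Ref: bottleneck 5, flow now 7.
Augment Well→M3→M1→P3→Ref: bottleneck 8, flow now 15.
Augment Well→M3→M1→P4→Ref: bottleneck 2, flow now 17.
No augmenting path remains; maximum flow = 17.
In the residual graph, reachable from Well: {Well, P2, M2, M3, P5, M1, P4}.
Min-cut edges: P5→M4 (2), M1→P3 (13), P4→Ref (2); capacity 2 + 13 + 2 = 17.
This cut is saturated, so no flow can exceed 17.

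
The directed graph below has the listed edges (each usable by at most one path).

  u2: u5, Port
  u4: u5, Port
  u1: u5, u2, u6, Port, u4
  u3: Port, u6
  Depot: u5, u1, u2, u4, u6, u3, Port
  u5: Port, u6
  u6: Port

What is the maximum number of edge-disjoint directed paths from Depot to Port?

Assign every edge capacity 1; by Menger, the answer equals the max flow.
Path Depot→Port (+1); total 1.
Path Depot→u1→Port (+1); total 2.
Path Depot→u2→Port (+1); total 3.
Path Depot→u3→Port (+1); total 4.
Path Depot→u4→Port (+1); total 5.
Path Depot→u5→Port (+1); total 6.
Path Depot→u6→Port (+1); total 7.
No residual Depot→Port path; max flow = 7.
Certifying cut of size 7: {Depot→Port, Depot→u1, Depot→u2, Depot→u3, Depot→u4, Depot→u5, Depot→u6}.

7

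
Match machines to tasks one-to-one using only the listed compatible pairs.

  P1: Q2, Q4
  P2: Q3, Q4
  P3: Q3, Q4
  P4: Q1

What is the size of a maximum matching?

4

Unit-capacity flow: source→left, listed edges, right→sink; max matching = max flow.
Augmenting path P1→Q2 (+1); matched 1.
Augmenting path P2→Q3 (+1); matched 2.
Augmenting path P3→Q4 (+1); matched 3.
Augmenting path P4→Q1 (+1); matched 4.
No augmenting path remains; maximum matching = 4.
König certificate: {P1, P2, P3, P4} is a vertex cover of size 4 (every listed pair touches it), so no matching can be larger.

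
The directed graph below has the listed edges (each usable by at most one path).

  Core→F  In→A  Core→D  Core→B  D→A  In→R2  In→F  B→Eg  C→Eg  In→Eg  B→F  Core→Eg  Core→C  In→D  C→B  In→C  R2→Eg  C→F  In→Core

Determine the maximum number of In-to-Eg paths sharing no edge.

4

Assign every edge capacity 1; by Menger, the answer equals the max flow.
Path In→Eg (+1); total 1.
Path In→Core→Eg (+1); total 2.
Path In→C→Eg (+1); total 3.
Path In→R2→Eg (+1); total 4.
No residual In→Eg path; max flow = 4.
Certifying cut of size 4: {In→C, In→Core, In→Eg, In→R2}.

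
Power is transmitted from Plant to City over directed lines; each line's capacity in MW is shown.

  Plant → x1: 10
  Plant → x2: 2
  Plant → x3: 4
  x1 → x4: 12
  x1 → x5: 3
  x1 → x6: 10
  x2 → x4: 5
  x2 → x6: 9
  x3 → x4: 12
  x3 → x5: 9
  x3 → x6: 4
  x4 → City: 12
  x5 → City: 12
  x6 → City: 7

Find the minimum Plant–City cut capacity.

16

Augment Plant→x1→x4→City: bottleneck 10, flow now 10.
Augment Plant→x2→x4→City: bottleneck 2, flow now 12.
Augment Plant→x3→x5→City: bottleneck 4, flow now 16.
No augmenting path remains; maximum flow = 16.
By max-flow min-cut, the minimum cut capacity equals the max flow.
In the residual graph, reachable from Plant: {Plant}.
Min-cut edges: Plant→x1 (10), Plant→x2 (2), Plant→x3 (4); capacity 10 + 2 + 4 = 16.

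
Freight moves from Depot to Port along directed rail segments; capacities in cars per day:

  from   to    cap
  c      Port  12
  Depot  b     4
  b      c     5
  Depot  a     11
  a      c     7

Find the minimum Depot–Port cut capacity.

11

Augment Depot→a→c→Port: bottleneck 7, flow now 7.
Augment Depot→b→c→Port: bottleneck 4, flow now 11.
No augmenting path remains; maximum flow = 11.
By max-flow min-cut, the minimum cut capacity equals the max flow.
In the residual graph, reachable from Depot: {Depot, a}.
Min-cut edges: Depot→b (4), a→c (7); capacity 4 + 7 = 11.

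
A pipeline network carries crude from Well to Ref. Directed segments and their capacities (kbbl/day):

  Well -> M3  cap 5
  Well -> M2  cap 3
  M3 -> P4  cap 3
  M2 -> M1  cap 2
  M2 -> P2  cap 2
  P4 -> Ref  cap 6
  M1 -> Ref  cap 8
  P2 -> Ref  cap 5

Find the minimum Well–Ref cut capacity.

6

Augment Well→M3→P4→Ref: bottleneck 3, flow now 3.
Augment Well→M2→M1→Ref: bottleneck 2, flow now 5.
Augment Well→M2→P2→Ref: bottleneck 1, flow now 6.
No augmenting path remains; maximum flow = 6.
By max-flow min-cut, the minimum cut capacity equals the max flow.
In the residual graph, reachable from Well: {Well, M3}.
Min-cut edges: Well→M2 (3), M3→P4 (3); capacity 3 + 3 = 6.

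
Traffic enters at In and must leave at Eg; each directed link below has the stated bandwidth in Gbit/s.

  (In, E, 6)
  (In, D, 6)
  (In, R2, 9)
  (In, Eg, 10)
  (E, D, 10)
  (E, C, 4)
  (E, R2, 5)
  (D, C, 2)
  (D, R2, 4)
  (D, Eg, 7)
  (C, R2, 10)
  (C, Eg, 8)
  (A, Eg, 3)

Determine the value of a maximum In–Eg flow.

Augment In→Eg: bottleneck 10, flow now 10.
Augment In→D→Eg: bottleneck 6, flow now 16.
Augment In→E→D→Eg: bottleneck 1, flow now 17.
Augment In→E→C→Eg: bottleneck 4, flow now 21.
Augment In→E→D→C→Eg: bottleneck 1, flow now 22.
No augmenting path remains; maximum flow = 22.
In the residual graph, reachable from In: {In, R2}.
Min-cut edges: In→E (6), In→D (6), In→Eg (10); capacity 6 + 6 + 10 = 22.
This cut is saturated, so no flow can exceed 22.

22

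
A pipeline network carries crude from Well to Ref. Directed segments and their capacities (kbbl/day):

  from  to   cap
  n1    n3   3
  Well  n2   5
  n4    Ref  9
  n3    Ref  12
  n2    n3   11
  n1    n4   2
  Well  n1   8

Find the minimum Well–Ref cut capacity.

10

Augment Well→n1→n3→Ref: bottleneck 3, flow now 3.
Augment Well→n1→n4→Ref: bottleneck 2, flow now 5.
Augment Well→n2→n3→Ref: bottleneck 5, flow now 10.
No augmenting path remains; maximum flow = 10.
By max-flow min-cut, the minimum cut capacity equals the max flow.
In the residual graph, reachable from Well: {Well, n1}.
Min-cut edges: Well→n2 (5), n1→n3 (3), n1→n4 (2); capacity 5 + 3 + 2 = 10.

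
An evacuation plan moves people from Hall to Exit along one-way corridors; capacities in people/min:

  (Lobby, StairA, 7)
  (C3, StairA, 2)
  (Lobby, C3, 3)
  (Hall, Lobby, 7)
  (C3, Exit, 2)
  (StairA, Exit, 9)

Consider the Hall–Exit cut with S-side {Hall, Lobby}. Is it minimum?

Given cut capacity: 3 + 7 = 10.
Augment Hall→Lobby→C3→Exit: bottleneck 2, flow now 2.
Augment Hall→Lobby→StairA→Exit: bottleneck 5, flow now 7.
No augmenting path remains; maximum flow = 7.
In the residual graph, reachable from Hall: {Hall}.
Min-cut edges: Hall→Lobby (7); capacity 7 = 7.
Cut capacity 10 exceeds the max flow 7, so it is not minimum.

No — its capacity is 10, but the minimum cut has capacity 7.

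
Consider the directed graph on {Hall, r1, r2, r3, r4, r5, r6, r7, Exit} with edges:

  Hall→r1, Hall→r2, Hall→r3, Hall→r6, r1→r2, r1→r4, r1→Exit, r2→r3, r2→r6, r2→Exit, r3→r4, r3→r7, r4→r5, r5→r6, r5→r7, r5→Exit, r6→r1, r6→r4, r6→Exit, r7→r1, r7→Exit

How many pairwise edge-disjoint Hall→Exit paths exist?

Assign every edge capacity 1; by Menger, the answer equals the max flow.
Path Hall→r1→Exit (+1); total 1.
Path Hall→r2→Exit (+1); total 2.
Path Hall→r6→Exit (+1); total 3.
Path Hall→r3→r7→Exit (+1); total 4.
No residual Hall→Exit path; max flow = 4.
Certifying cut of size 4: {Hall→r1, Hall→r2, Hall→r3, Hall→r6}.

4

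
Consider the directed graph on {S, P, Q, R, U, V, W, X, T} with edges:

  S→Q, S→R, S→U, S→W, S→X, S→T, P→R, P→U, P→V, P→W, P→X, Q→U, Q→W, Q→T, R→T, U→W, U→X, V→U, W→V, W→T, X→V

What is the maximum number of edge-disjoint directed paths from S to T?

4

Assign every edge capacity 1; by Menger, the answer equals the max flow.
Path S→T (+1); total 1.
Path S→Q→T (+1); total 2.
Path S→R→T (+1); total 3.
Path S→W→T (+1); total 4.
No residual S→T path; max flow = 4.
Certifying cut of size 4: {S→Q, S→R, S→T, W→T}.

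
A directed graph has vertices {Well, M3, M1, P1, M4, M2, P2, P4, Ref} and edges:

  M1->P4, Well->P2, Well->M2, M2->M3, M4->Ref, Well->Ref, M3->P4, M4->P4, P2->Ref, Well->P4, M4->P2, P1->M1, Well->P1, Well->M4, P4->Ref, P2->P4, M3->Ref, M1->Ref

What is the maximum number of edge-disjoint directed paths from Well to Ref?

Assign every edge capacity 1; by Menger, the answer equals the max flow.
Path Well→Ref (+1); total 1.
Path Well→M4→Ref (+1); total 2.
Path Well→P2→Ref (+1); total 3.
Path Well→P4→Ref (+1); total 4.
Path Well→P1→M1→Ref (+1); total 5.
Path Well→M2→M3→Ref (+1); total 6.
No residual Well→Ref path; max flow = 6.
Certifying cut of size 6: {Well→M2, Well→M4, Well→P1, Well→P2, Well→P4, Well→Ref}.

6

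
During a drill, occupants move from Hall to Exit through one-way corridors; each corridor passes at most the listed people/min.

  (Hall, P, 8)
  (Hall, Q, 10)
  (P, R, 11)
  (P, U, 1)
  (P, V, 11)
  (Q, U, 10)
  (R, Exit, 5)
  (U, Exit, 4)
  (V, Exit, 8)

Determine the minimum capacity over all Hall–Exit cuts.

12

Augment Hall→P→R→Exit: bottleneck 5, flow now 5.
Augment Hall→P→U→Exit: bottleneck 1, flow now 6.
Augment Hall→P→V→Exit: bottleneck 2, flow now 8.
Augment Hall→Q→U→Exit: bottleneck 3, flow now 11.
Augment Hall→Q→U→P→V→Exit: bottleneck 1, flow now 12. (uses reverse residual edge)
No augmenting path remains; maximum flow = 12.
By max-flow min-cut, the minimum cut capacity equals the max flow.
In the residual graph, reachable from Hall: {Hall, Q, U}.
Min-cut edges: Hall→P (8), U→Exit (4); capacity 8 + 4 = 12.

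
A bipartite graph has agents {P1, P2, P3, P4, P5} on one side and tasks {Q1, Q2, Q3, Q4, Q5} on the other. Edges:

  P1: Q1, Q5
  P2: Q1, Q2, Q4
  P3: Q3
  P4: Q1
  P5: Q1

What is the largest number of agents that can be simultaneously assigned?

4

Unit-capacity flow: source→left, listed edges, right→sink; max matching = max flow.
Augmenting path P1→Q1 (+1); matched 1.
Augmenting path P2→Q2 (+1); matched 2.
Augmenting path P3→Q3 (+1); matched 3.
Augmenting path P4→Q1→P1→Q5 (+1); matched 4.
No augmenting path remains; maximum matching = 4.
König certificate: {P1, P2, P3, Q1} is a vertex cover of size 4 (every listed pair touches it), so no matching can be larger.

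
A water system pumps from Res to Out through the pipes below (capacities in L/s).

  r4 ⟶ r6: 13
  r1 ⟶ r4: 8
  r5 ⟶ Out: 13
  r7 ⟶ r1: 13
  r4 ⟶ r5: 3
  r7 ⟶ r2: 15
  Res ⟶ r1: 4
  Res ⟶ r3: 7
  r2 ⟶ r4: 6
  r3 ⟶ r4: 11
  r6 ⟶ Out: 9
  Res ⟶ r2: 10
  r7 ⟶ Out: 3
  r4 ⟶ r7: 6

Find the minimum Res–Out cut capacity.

15

Augment Res→r1→r4→r5→Out: bottleneck 3, flow now 3.
Augment Res→r1→r4→r6→Out: bottleneck 1, flow now 4.
Augment Res→r2→r4→r6→Out: bottleneck 6, flow now 10.
Augment Res→r3→r4→r6→Out: bottleneck 2, flow now 12.
Augment Res→r3→r4→r7→Out: bottleneck 3, flow now 15.
No augmenting path remains; maximum flow = 15.
By max-flow min-cut, the minimum cut capacity equals the max flow.
In the residual graph, reachable from Res: {Res, r1, r2, r3, r4, r6, r7}.
Min-cut edges: r4→r5 (3), r6→Out (9), r7→Out (3); capacity 3 + 9 + 3 = 15.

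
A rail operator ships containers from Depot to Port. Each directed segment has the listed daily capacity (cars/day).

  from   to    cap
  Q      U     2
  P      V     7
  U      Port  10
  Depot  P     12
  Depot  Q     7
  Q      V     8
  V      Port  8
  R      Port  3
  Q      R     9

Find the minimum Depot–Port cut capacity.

13

Augment Depot→P→V→Port: bottleneck 7, flow now 7.
Augment Depot→Q→R→Port: bottleneck 3, flow now 10.
Augment Depot→Q→U→Port: bottleneck 2, flow now 12.
Augment Depot→Q→V→Port: bottleneck 1, flow now 13.
No augmenting path remains; maximum flow = 13.
By max-flow min-cut, the minimum cut capacity equals the max flow.
In the residual graph, reachable from Depot: {Depot, P, Q, R, V}.
Min-cut edges: Q→U (2), R→Port (3), V→Port (8); capacity 2 + 3 + 8 = 13.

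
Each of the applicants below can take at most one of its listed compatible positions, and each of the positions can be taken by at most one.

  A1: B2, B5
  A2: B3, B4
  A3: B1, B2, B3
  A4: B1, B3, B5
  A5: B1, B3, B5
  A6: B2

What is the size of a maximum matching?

5

Unit-capacity flow: source→left, listed edges, right→sink; max matching = max flow.
Augmenting path A1→B2 (+1); matched 1.
Augmenting path A2→B3 (+1); matched 2.
Augmenting path A3→B1 (+1); matched 3.
Augmenting path A4→B5 (+1); matched 4.
Augmenting path A5→B3→A2→B4 (+1); matched 5.
No augmenting path remains; maximum matching = 5.
König certificate: {A2, B1, B2, B3, B5} is a vertex cover of size 5 (every listed pair touches it), so no matching can be larger.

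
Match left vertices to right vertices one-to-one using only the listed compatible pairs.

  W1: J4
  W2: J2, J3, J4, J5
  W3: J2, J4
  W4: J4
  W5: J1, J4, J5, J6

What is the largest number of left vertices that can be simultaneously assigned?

Unit-capacity flow: source→left, listed edges, right→sink; max matching = max flow.
Augmenting path W1→J4 (+1); matched 1.
Augmenting path W2→J2 (+1); matched 2.
Augmenting path W5→J1 (+1); matched 3.
Augmenting path W3→J2→W2→J3 (+1); matched 4.
No augmenting path remains; maximum matching = 4.
König certificate: {W2, W3, W5, J4} is a vertex cover of size 4 (every listed pair touches it), so no matching can be larger.

4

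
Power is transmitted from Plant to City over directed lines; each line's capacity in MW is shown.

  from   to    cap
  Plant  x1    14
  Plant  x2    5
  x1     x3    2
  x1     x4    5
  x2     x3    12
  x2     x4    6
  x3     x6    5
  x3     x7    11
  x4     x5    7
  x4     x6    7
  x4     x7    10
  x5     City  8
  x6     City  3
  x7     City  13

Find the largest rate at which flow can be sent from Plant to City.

12

Augment Plant→x1→x3→x6→City: bottleneck 2, flow now 2.
Augment Plant→x1→x4→x5→City: bottleneck 5, flow now 7.
Augment Plant→x2→x3→x6→City: bottleneck 1, flow now 8.
Augment Plant→x2→x3→x7→City: bottleneck 4, flow now 12.
No augmenting path remains; maximum flow = 12.
In the residual graph, reachable from Plant: {Plant, x1}.
Min-cut edges: Plant→x2 (5), x1→x3 (2), x1→x4 (5); capacity 5 + 2 + 5 = 12.
This cut is saturated, so no flow can exceed 12.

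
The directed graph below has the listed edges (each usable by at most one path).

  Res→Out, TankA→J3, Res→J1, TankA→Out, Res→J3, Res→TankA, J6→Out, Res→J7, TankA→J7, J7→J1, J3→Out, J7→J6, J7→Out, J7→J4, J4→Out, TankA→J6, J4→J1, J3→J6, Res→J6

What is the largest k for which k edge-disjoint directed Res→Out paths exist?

Assign every edge capacity 1; by Menger, the answer equals the max flow.
Path Res→Out (+1); total 1.
Path Res→TankA→Out (+1); total 2.
Path Res→J7→Out (+1); total 3.
Path Res→J3→Out (+1); total 4.
Path Res→J6→Out (+1); total 5.
No residual Res→Out path; max flow = 5.
Certifying cut of size 5: {Res→J3, Res→J6, Res→J7, Res→Out, Res→TankA}.

5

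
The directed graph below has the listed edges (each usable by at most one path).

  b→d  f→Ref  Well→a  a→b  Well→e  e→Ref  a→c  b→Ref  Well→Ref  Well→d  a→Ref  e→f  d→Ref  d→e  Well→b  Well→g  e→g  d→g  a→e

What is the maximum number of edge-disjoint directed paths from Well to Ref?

5

Assign every edge capacity 1; by Menger, the answer equals the max flow.
Path Well→Ref (+1); total 1.
Path Well→a→Ref (+1); total 2.
Path Well→b→Ref (+1); total 3.
Path Well→d→Ref (+1); total 4.
Path Well→e→Ref (+1); total 5.
No residual Well→Ref path; max flow = 5.
Certifying cut of size 5: {Well→Ref, Well→a, Well→b, Well→d, Well→e}.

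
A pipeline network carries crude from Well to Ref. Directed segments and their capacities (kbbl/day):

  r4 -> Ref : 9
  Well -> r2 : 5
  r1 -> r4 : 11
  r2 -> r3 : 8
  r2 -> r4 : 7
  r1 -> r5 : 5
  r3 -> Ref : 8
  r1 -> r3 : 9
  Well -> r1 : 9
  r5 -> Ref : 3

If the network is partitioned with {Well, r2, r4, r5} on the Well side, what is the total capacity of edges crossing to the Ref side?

29

Edges leaving {Well, r2, r4, r5}: Well→r1 (9), r2→r3 (8), r4→Ref (9), r5→Ref (3).
Cut capacity = 9 + 8 + 9 + 3 = 29.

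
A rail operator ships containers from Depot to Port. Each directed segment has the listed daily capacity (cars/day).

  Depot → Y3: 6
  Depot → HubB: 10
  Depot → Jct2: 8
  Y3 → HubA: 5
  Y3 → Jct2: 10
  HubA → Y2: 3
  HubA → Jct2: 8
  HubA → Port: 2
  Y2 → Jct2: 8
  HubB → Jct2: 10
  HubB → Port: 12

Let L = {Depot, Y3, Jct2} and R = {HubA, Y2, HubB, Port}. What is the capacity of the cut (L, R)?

Edges leaving {Depot, Y3, Jct2}: Depot→HubB (10), Y3→HubA (5).
Cut capacity = 10 + 5 = 15.

15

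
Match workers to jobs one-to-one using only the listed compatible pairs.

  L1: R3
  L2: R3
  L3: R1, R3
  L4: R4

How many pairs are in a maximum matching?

3

Unit-capacity flow: source→left, listed edges, right→sink; max matching = max flow.
Augmenting path L1→R3 (+1); matched 1.
Augmenting path L3→R1 (+1); matched 2.
Augmenting path L4→R4 (+1); matched 3.
No augmenting path remains; maximum matching = 3.
König certificate: {L3, L4, R3} is a vertex cover of size 3 (every listed pair touches it), so no matching can be larger.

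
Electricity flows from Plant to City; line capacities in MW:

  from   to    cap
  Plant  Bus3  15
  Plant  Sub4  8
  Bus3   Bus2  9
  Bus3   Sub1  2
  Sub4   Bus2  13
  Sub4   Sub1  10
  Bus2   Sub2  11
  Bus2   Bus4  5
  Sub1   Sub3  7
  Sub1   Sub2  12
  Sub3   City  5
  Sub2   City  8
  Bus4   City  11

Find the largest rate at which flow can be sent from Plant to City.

18

Augment Plant→Bus3→Bus2→Sub2→City: bottleneck 8, flow now 8.
Augment Plant→Bus3→Bus2→Bus4→City: bottleneck 1, flow now 9.
Augment Plant→Bus3→Sub1→Sub3→City: bottleneck 2, flow now 11.
Augment Plant→Sub4→Bus2→Bus4→City: bottleneck 4, flow now 15.
Augment Plant→Sub4→Sub1→Sub3→City: bottleneck 3, flow now 18.
No augmenting path remains; maximum flow = 18.
In the residual graph, reachable from Plant: {Plant, Bus3, Sub4, Bus2, Sub1, Sub3, Sub2}.
Min-cut edges: Bus2→Bus4 (5), Sub3→City (5), Sub2→City (8); capacity 5 + 5 + 8 = 18.
This cut is saturated, so no flow can exceed 18.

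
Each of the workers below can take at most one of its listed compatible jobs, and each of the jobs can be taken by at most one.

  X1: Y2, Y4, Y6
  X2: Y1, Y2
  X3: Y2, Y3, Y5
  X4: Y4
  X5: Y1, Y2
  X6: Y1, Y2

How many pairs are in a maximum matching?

5

Unit-capacity flow: source→left, listed edges, right→sink; max matching = max flow.
Augmenting path X1→Y2 (+1); matched 1.
Augmenting path X2→Y1 (+1); matched 2.
Augmenting path X3→Y3 (+1); matched 3.
Augmenting path X4→Y4 (+1); matched 4.
Augmenting path X5→Y2→X1→Y6 (+1); matched 5.
No augmenting path remains; maximum matching = 5.
König certificate: {X1, X3, X4, Y1, Y2} is a vertex cover of size 5 (every listed pair touches it), so no matching can be larger.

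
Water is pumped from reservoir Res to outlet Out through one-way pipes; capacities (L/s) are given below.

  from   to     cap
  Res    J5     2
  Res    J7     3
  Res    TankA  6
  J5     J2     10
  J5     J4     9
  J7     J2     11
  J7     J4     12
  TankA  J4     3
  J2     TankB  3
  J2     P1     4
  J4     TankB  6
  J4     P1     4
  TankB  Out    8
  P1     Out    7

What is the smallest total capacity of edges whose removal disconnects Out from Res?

Augment Res→J5→J2→TankB→Out: bottleneck 2, flow now 2.
Augment Res→J7→J2→TankB→Out: bottleneck 1, flow now 3.
Augment Res→J7→J2→P1→Out: bottleneck 2, flow now 5.
Augment Res→TankA→J4→TankB→Out: bottleneck 3, flow now 8.
No augmenting path remains; maximum flow = 8.
By max-flow min-cut, the minimum cut capacity equals the max flow.
In the residual graph, reachable from Res: {Res, TankA}.
Min-cut edges: Res→J5 (2), Res→J7 (3), TankA→J4 (3); capacity 2 + 3 + 3 = 8.

8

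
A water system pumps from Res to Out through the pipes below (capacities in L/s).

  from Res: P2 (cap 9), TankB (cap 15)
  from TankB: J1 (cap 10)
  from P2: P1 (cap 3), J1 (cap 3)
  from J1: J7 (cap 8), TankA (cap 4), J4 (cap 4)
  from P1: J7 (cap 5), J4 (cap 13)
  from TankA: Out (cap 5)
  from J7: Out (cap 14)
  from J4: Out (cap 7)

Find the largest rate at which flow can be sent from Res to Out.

16

Augment Res→TankB→J1→TankA→Out: bottleneck 4, flow now 4.
Augment Res→TankB→J1→J7→Out: bottleneck 6, flow now 10.
Augment Res→P2→J1→J7→Out: bottleneck 2, flow now 12.
Augment Res→P2→J1→J4→Out: bottleneck 1, flow now 13.
Augment Res→P2→P1→J7→Out: bottleneck 3, flow now 16.
No augmenting path remains; maximum flow = 16.
In the residual graph, reachable from Res: {Res, TankB, P2}.
Min-cut edges: TankB→J1 (10), P2→J1 (3), P2→P1 (3); capacity 10 + 3 + 3 = 16.
This cut is saturated, so no flow can exceed 16.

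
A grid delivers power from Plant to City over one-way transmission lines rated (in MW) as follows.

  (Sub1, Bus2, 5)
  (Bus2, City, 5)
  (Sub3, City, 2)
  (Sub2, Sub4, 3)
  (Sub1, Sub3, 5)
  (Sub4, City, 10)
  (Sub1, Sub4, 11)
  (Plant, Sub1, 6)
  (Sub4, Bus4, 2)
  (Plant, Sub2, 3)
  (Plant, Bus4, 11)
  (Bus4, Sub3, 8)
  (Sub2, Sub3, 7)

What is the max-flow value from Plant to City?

Augment Plant→Bus4→Sub3→City: bottleneck 2, flow now 2.
Augment Plant→Sub1→Bus2→City: bottleneck 5, flow now 7.
Augment Plant→Sub1→Sub4→City: bottleneck 1, flow now 8.
Augment Plant→Sub2→Sub4→City: bottleneck 3, flow now 11.
No augmenting path remains; maximum flow = 11.
In the residual graph, reachable from Plant: {Plant, Bus4, Sub3}.
Min-cut edges: Plant→Sub1 (6), Plant→Sub2 (3), Sub3→City (2); capacity 6 + 3 + 2 = 11.
This cut is saturated, so no flow can exceed 11.

11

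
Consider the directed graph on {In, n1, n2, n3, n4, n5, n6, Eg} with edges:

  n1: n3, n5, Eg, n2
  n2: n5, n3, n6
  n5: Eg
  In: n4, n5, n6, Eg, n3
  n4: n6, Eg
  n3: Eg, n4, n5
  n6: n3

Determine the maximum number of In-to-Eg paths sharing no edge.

Assign every edge capacity 1; by Menger, the answer equals the max flow.
Path In→Eg (+1); total 1.
Path In→n3→Eg (+1); total 2.
Path In→n4→Eg (+1); total 3.
Path In→n5→Eg (+1); total 4.
No residual In→Eg path; max flow = 4.
Certifying cut of size 4: {In→Eg, n3→Eg, n4→Eg, n5→Eg}.

4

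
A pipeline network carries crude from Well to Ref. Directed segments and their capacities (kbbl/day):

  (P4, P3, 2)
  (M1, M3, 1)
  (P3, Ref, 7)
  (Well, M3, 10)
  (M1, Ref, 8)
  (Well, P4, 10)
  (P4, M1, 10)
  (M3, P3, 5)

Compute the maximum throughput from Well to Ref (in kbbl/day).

Augment Well→M3→P3→Ref: bottleneck 5, flow now 5.
Augment Well→P4→M1→Ref: bottleneck 8, flow now 13.
Augment Well→P4→P3→Ref: bottleneck 2, flow now 15.
No augmenting path remains; maximum flow = 15.
In the residual graph, reachable from Well: {Well, M3}.
Min-cut edges: Well→P4 (10), M3→P3 (5); capacity 10 + 5 = 15.
This cut is saturated, so no flow can exceed 15.

15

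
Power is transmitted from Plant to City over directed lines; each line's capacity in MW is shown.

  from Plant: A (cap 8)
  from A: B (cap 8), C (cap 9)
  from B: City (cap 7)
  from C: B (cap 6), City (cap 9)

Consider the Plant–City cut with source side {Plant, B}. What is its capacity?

Edges leaving {Plant, B}: Plant→A (8), B→City (7).
Cut capacity = 8 + 7 = 15.

15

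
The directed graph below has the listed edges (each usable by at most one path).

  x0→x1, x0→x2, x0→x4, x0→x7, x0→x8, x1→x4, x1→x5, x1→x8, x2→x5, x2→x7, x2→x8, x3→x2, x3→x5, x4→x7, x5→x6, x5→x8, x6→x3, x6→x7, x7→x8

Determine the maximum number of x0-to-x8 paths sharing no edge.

4

Assign every edge capacity 1; by Menger, the answer equals the max flow.
Path x0→x8 (+1); total 1.
Path x0→x1→x8 (+1); total 2.
Path x0→x2→x8 (+1); total 3.
Path x0→x7→x8 (+1); total 4.
No residual x0→x8 path; max flow = 4.
Certifying cut of size 4: {x0→x1, x0→x2, x0→x8, x7→x8}.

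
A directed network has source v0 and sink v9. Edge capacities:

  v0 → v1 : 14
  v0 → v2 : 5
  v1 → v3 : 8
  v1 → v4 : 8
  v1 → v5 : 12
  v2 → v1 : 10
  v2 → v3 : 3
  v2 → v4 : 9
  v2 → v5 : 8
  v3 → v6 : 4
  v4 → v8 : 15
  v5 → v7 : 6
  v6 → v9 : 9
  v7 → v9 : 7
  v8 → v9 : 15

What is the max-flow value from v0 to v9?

Augment v0→v1→v3→v6→v9: bottleneck 4, flow now 4.
Augment v0→v1→v4→v8→v9: bottleneck 8, flow now 12.
Augment v0→v1→v5→v7→v9: bottleneck 2, flow now 14.
Augment v0→v2→v4→v8→v9: bottleneck 5, flow now 19.
No augmenting path remains; maximum flow = 19.
In the residual graph, reachable from v0: {v0}.
Min-cut edges: v0→v1 (14), v0→v2 (5); capacity 14 + 5 = 19.
This cut is saturated, so no flow can exceed 19.

19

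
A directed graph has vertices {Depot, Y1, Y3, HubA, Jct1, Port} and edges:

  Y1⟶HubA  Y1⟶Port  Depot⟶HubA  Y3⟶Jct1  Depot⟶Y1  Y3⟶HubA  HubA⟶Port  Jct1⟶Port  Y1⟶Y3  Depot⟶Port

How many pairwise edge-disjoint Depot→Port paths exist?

3

Assign every edge capacity 1; by Menger, the answer equals the max flow.
Path Depot→Port (+1); total 1.
Path Depot→Y1→Port (+1); total 2.
Path Depot→HubA→Port (+1); total 3.
No residual Depot→Port path; max flow = 3.
Certifying cut of size 3: {Depot→HubA, Depot→Port, Depot→Y1}.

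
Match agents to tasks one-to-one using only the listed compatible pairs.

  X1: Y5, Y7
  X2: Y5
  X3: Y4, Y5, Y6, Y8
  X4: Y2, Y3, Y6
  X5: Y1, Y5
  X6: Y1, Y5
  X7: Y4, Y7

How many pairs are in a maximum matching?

Unit-capacity flow: source→left, listed edges, right→sink; max matching = max flow.
Augmenting path X1→Y5 (+1); matched 1.
Augmenting path X3→Y4 (+1); matched 2.
Augmenting path X4→Y2 (+1); matched 3.
Augmenting path X5→Y1 (+1); matched 4.
Augmenting path X7→Y7 (+1); matched 5.
Augmenting path X2→Y5→X1→Y7→X7→Y4→X3→Y6 (+1); matched 6.
No augmenting path remains; maximum matching = 6.
König certificate: {X1, X3, X4, X7, Y1, Y5} is a vertex cover of size 6 (every listed pair touches it), so no matching can be larger.

6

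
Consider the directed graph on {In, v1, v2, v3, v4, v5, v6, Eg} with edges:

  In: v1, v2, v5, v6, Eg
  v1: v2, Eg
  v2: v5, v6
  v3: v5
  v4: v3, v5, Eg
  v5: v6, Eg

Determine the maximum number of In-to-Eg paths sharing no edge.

Assign every edge capacity 1; by Menger, the answer equals the max flow.
Path In→Eg (+1); total 1.
Path In→v1→Eg (+1); total 2.
Path In→v5→Eg (+1); total 3.
No residual In→Eg path; max flow = 3.
Certifying cut of size 3: {In→Eg, In→v1, v5→Eg}.

3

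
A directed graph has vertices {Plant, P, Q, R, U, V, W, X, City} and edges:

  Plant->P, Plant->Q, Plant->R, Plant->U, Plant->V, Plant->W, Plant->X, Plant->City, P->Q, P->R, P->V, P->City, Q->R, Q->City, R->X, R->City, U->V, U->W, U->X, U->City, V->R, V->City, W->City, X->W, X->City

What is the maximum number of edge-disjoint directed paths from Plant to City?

Assign every edge capacity 1; by Menger, the answer equals the max flow.
Path Plant→City (+1); total 1.
Path Plant→P→City (+1); total 2.
Path Plant→Q→City (+1); total 3.
Path Plant→R→City (+1); total 4.
Path Plant→U→City (+1); total 5.
Path Plant→V→City (+1); total 6.
Path Plant→W→City (+1); total 7.
Path Plant→X→City (+1); total 8.
No residual Plant→City path; max flow = 8.
Certifying cut of size 8: {Plant→City, Plant→P, Plant→Q, Plant→R, Plant→U, Plant→V, Plant→W, Plant→X}.

8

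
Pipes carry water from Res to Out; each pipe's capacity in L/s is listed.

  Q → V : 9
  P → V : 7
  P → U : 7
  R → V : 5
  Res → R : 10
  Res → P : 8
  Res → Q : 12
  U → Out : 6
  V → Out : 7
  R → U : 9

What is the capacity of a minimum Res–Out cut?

Augment Res→P→U→Out: bottleneck 6, flow now 6.
Augment Res→P→V→Out: bottleneck 2, flow now 8.
Augment Res→Q→V→Out: bottleneck 5, flow now 13.
No augmenting path remains; maximum flow = 13.
By max-flow min-cut, the minimum cut capacity equals the max flow.
In the residual graph, reachable from Res: {Res, P, Q, R, U, V}.
Min-cut edges: U→Out (6), V→Out (7); capacity 6 + 7 = 13.

13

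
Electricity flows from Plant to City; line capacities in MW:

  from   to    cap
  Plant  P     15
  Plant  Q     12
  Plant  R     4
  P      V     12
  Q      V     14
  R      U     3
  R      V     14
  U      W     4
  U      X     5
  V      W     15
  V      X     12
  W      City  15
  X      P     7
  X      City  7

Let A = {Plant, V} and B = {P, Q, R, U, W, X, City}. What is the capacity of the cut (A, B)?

Edges leaving {Plant, V}: Plant→P (15), Plant→Q (12), Plant→R (4), V→W (15), V→X (12).
Cut capacity = 15 + 12 + 4 + 15 + 12 = 58.

58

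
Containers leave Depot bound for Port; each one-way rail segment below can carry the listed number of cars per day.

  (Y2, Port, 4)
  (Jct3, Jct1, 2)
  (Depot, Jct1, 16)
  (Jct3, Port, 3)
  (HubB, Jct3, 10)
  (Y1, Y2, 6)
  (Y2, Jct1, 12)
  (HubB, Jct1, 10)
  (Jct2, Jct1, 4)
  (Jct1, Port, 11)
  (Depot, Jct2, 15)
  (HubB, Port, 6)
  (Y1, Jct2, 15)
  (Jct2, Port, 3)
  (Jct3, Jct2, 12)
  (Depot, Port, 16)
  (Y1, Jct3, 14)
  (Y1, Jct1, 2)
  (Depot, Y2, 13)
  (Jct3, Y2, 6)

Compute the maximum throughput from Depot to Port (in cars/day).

Augment Depot→Port: bottleneck 16, flow now 16.
Augment Depot→Jct2→Port: bottleneck 3, flow now 19.
Augment Depot→Y2→Port: bottleneck 4, flow now 23.
Augment Depot→Jct1→Port: bottleneck 11, flow now 34.
No augmenting path remains; maximum flow = 34.
In the residual graph, reachable from Depot: {Depot, Jct2, Y2, Jct1}.
Min-cut edges: Depot→Port (16), Jct2→Port (3), Y2→Port (4), Jct1→Port (11); capacity 16 + 3 + 4 + 11 = 34.
This cut is saturated, so no flow can exceed 34.

34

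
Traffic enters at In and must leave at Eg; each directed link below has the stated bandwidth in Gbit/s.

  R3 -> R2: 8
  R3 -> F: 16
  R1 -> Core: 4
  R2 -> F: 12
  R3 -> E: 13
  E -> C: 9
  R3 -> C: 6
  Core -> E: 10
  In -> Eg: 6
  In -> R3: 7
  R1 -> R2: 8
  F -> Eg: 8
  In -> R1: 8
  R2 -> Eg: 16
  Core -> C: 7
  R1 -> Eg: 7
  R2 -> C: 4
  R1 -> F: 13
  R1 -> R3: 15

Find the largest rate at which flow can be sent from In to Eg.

Augment In→Eg: bottleneck 6, flow now 6.
Augment In→R1→Eg: bottleneck 7, flow now 13.
Augment In→R1→R2→Eg: bottleneck 1, flow now 14.
Augment In→R3→R2→Eg: bottleneck 7, flow now 21.
No augmenting path remains; maximum flow = 21.
In the residual graph, reachable from In: {In}.
Min-cut edges: In→R1 (8), In→R3 (7), In→Eg (6); capacity 8 + 7 + 6 = 21.
This cut is saturated, so no flow can exceed 21.

21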